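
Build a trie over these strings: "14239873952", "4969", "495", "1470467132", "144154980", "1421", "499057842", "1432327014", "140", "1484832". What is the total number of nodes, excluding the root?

53

Trace insertions, counting only characters that open a new branch:
  "14239873952" → 11 new (1, 4, 2, 3, 9, 8, 7, 3, 9, 5, 2)
  "4969" → 4 new (4, 9, 6, 9)
  "495" → prefix "49" already present; 1 new (5)
  "1470467132" → prefix "14" already present; 8 new (7, 0, 4, 6, 7, 1, 3, 2)
  "144154980" → prefix "14" already present; 7 new (4, 1, 5, 4, 9, 8, 0)
  "1421" → prefix "142" already present; 1 new (1)
  "499057842" → prefix "49" already present; 7 new (9, 0, 5, 7, 8, 4, 2)
  "1432327014" → prefix "14" already present; 8 new (3, 2, 3, 2, 7, 0, 1, 4)
  "140" → prefix "14" already present; 1 new (0)
  "1484832" → prefix "14" already present; 5 new (8, 4, 8, 3, 2)
Total nodes = 11 + 4 + 1 + 8 + 7 + 1 + 7 + 8 + 1 + 5 = 53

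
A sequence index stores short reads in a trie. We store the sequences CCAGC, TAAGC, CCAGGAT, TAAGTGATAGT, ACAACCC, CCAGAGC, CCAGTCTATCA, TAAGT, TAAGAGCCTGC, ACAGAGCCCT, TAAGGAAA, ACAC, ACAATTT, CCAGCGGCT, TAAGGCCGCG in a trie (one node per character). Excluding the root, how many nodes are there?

Trace insertions, counting only characters that open a new branch:
  "CCAGC" → 5 new (C, C, A, G, C)
  "TAAGC" → 5 new (T, A, A, G, C)
  "CCAGGAT" → prefix "CCAG" already present; 3 new (G, A, T)
  "TAAGTGATAGT" → prefix "TAAG" already present; 7 new (T, G, A, T, A, G, T)
  "ACAACCC" → 7 new (A, C, A, A, C, C, C)
  "CCAGAGC" → prefix "CCAG" already present; 3 new (A, G, C)
  "CCAGTCTATCA" → prefix "CCAG" already present; 7 new (T, C, T, A, T, C, A)
  "TAAGT" → prefix "TAAGT" already present; 0 new (none)
  "TAAGAGCCTGC" → prefix "TAAG" already present; 7 new (A, G, C, C, T, G, C)
  "ACAGAGCCCT" → prefix "ACA" already present; 7 new (G, A, G, C, C, C, T)
  "TAAGGAAA" → prefix "TAAG" already present; 4 new (G, A, A, A)
  "ACAC" → prefix "ACA" already present; 1 new (C)
  "ACAATTT" → prefix "ACAA" already present; 3 new (T, T, T)
  "CCAGCGGCT" → prefix "CCAGC" already present; 4 new (G, G, C, T)
  "TAAGGCCGCG" → prefix "TAAGG" already present; 5 new (C, C, G, C, G)
Total nodes = 5 + 5 + 3 + 7 + 7 + 3 + 7 + 0 + 7 + 7 + 4 + 1 + 3 + 4 + 5 = 68

68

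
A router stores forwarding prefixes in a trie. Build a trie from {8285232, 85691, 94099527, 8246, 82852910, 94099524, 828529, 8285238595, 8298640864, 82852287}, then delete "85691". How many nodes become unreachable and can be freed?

Walk "85691" from the leaf back toward the root, removing each node that no remaining word uses.
The suffix "5691" (4 nodes) is used only by "85691"; the node for "8" still has the child "2", so pruning stops there.
Nodes removed: 4

4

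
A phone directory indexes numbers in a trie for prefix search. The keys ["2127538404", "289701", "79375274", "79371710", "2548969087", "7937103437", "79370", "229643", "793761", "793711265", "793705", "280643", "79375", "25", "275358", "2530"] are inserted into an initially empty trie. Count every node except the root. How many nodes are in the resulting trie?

Trace insertions, counting only characters that open a new branch:
  "2127538404" → 10 new (2, 1, 2, 7, 5, 3, 8, 4, 0, 4)
  "289701" → prefix "2" already present; 5 new (8, 9, 7, 0, 1)
  "79375274" → 8 new (7, 9, 3, 7, 5, 2, 7, 4)
  "79371710" → prefix "7937" already present; 4 new (1, 7, 1, 0)
  "2548969087" → prefix "2" already present; 9 new (5, 4, 8, 9, 6, 9, 0, 8, 7)
  "7937103437" → prefix "79371" already present; 5 new (0, 3, 4, 3, 7)
  "79370" → prefix "7937" already present; 1 new (0)
  "229643" → prefix "2" already present; 5 new (2, 9, 6, 4, 3)
  "793761" → prefix "7937" already present; 2 new (6, 1)
  "793711265" → prefix "79371" already present; 4 new (1, 2, 6, 5)
  "793705" → prefix "79370" already present; 1 new (5)
  "280643" → prefix "28" already present; 4 new (0, 6, 4, 3)
  "79375" → prefix "79375" already present; 0 new (none)
  "25" → prefix "25" already present; 0 new (none)
  "275358" → prefix "2" already present; 5 new (7, 5, 3, 5, 8)
  "2530" → prefix "25" already present; 2 new (3, 0)
Total nodes = 10 + 5 + 8 + 4 + 9 + 5 + 1 + 5 + 2 + 4 + 1 + 4 + 0 + 0 + 5 + 2 = 65

65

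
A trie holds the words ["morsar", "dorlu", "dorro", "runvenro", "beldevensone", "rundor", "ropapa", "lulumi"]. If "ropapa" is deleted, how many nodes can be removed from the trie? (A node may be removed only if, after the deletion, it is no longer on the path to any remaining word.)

5

Walk "ropapa" from the leaf back toward the root, removing each node that no remaining word uses.
The suffix "opapa" (5 nodes) is used only by "ropapa"; the node for "r" still has the child "u", so pruning stops there.
Nodes removed: 5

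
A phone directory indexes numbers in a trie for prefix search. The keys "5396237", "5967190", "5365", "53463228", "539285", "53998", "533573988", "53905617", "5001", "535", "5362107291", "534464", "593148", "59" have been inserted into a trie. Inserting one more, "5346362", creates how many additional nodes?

The longest prefix of "5346362" already in the trie is "53463" (length 5).
So 7 − 5 = 2 new nodes.

2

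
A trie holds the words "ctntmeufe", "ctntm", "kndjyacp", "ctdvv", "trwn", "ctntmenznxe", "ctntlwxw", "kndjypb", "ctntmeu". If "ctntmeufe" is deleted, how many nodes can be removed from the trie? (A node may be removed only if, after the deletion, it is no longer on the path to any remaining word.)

2

Walk "ctntmeufe" from the leaf back toward the root, removing each node that no remaining word uses.
The suffix "fe" (2 nodes) is used only by "ctntmeufe"; "ctntmeu" is itself a stored word, so pruning stops there.
Nodes removed: 2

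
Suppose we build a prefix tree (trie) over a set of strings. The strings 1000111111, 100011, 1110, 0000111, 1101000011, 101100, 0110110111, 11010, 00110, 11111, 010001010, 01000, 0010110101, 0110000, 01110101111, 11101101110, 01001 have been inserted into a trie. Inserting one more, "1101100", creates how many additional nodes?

3

The longest prefix of "1101100" already in the trie is "1101" (length 4).
Each of the 3 remaining characters creates one node.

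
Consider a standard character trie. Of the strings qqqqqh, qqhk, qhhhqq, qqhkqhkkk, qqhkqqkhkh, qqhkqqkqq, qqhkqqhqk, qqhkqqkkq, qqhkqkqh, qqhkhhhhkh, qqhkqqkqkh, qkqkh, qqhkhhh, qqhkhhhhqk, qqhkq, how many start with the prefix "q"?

15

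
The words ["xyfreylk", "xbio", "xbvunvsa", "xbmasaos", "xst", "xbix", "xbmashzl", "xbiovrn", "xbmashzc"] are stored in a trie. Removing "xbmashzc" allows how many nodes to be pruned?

1

After clearing the end-marker at "xbmashzc", prune upward until reaching a node still needed by another word.
The suffix "c" (1 node) is used only by "xbmashzc"; the node for "xbmashz" still has the child "l", so pruning stops there.
Nodes removed: 1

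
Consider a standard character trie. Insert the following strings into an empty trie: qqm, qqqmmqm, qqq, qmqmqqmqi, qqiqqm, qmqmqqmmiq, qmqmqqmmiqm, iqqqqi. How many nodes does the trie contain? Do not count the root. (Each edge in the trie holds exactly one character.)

For each word, the new-node count is its length minus the longest prefix already in the trie:
  "qqm" → 3 new (q, q, m)
  "qqqmmqm" → prefix "qq" already present; 5 new (q, m, m, q, m)
  "qqq" → prefix "qqq" already present; 0 new (none)
  "qmqmqqmqi" → prefix "q" already present; 8 new (m, q, m, q, q, m, q, i)
  "qqiqqm" → prefix "qq" already present; 4 new (i, q, q, m)
  "qmqmqqmmiq" → prefix "qmqmqqm" already present; 3 new (m, i, q)
  "qmqmqqmmiqm" → prefix "qmqmqqmmiq" already present; 1 new (m)
  "iqqqqi" → 6 new (i, q, q, q, q, i)
Total nodes = 3 + 5 + 0 + 8 + 4 + 3 + 1 + 6 = 30

30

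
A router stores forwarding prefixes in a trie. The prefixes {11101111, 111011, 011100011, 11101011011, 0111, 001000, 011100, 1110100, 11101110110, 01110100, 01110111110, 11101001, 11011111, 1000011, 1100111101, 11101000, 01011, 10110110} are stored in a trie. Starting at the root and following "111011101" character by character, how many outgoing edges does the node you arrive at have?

The children of the "111011101" node are the distinct next characters among strings starting with "111011101".
Distinct next characters after "111011101": 1.
That node has 1 child edge.

1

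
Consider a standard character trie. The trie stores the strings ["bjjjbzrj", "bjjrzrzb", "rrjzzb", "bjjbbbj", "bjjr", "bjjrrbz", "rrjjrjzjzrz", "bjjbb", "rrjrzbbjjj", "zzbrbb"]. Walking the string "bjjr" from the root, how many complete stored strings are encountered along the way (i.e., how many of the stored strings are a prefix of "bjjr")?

1

Traverse "bjjr" character by character; count nodes along the way that are marked as word ends.
Prefixes of the query that are stored words: "bjjr"
Count: 1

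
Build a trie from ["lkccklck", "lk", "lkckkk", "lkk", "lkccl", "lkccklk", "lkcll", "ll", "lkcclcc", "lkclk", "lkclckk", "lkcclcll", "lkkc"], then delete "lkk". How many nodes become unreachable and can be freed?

0

After clearing the end-marker at "lkk", prune upward until reaching a node still needed by another word.
Every node on "lkk" is still needed (e.g. by "lkkc"), so nothing is freed.
Nodes removed: 0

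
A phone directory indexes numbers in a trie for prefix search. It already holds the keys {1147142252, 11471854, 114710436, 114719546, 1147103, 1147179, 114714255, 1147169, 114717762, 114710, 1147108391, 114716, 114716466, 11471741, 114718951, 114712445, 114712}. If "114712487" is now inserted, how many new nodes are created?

2

The longest prefix of "114712487" already in the trie is "1147124" (length 7).
New nodes needed: |"114712487"| − 7 = 9 − 7 = 2.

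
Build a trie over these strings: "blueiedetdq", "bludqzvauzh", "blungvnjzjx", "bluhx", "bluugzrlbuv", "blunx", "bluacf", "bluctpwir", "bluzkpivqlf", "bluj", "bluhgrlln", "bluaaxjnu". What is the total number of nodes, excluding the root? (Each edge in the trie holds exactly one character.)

66

Count nodes per top-level branch (shared prefixes stored once):
  'b'-branch (bluaaxjnu, bluacf, bluctpwir, bludqzvauzh, blueiedetdq, bluhgrlln, bluhx, bluj, blungvnjzjx, blunx, bluugzrlbuv, bluzkpivqlf): 66 nodes
Sum: 66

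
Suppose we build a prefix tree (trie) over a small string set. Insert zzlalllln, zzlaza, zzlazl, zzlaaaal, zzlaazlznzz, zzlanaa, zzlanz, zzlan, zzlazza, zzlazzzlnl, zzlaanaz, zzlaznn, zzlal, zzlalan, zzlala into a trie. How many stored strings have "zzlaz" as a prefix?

Traverse to the node for "zzlaz", then collect every word in that subtree.
Matches: "zzlaza", "zzlazl", "zzlaznn", "zzlazza", "zzlazzzlnl"
Count: 5

5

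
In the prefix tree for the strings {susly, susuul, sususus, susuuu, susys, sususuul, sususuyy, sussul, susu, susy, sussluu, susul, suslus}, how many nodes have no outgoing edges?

11

Leaves are exactly the stored words that no other stored word extends.
Those words: "suslus", "susly", "sussluu", "sussul", "susul", "sususus", "sususuul", "sususuyy", "susuul", "susuuu", "susys"
Leaf count: 11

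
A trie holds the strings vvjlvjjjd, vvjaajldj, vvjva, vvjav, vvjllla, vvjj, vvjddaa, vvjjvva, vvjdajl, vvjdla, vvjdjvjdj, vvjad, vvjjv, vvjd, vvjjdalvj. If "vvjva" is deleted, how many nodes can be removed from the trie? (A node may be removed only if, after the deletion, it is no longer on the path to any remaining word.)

2

A node on "vvjva"'s path can go only if nothing else ends at it or branches off below it.
The suffix "va" (2 nodes) is used only by "vvjva"; the node for "vvj" still has the child "l", so pruning stops there.
Nodes removed: 2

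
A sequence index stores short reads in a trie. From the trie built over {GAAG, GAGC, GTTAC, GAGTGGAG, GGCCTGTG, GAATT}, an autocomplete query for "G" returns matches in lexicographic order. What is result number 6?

DFS of the "G" subtree visits, in order: "GAAG", "GAATT", "GAGC", "GAGTGGAG", "GGCCTGTG", "GTTAC"
Position 6: GTTAC

GTTAC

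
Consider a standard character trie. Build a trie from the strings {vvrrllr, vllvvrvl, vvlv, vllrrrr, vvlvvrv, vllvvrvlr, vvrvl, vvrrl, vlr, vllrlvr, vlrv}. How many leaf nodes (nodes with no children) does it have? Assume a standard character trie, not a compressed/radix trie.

7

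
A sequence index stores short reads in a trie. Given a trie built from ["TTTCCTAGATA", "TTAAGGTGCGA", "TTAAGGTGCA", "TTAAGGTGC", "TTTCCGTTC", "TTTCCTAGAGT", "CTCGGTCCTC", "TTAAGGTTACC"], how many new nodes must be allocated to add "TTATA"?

Walking "TTATA" from the root, the first 3 characters ("TTA") follow existing edges; "T" is the first miss.
New nodes needed: |"TTATA"| − 3 = 5 − 3 = 2.

2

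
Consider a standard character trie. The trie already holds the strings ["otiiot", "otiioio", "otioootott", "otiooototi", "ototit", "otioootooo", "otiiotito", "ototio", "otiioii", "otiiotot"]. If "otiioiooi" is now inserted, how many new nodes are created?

Walking "otiioiooi" from the root, the first 7 characters ("otiioio") follow existing edges; "o" is the first miss.
New nodes needed: |"otiioiooi"| − 7 = 9 − 7 = 2.

2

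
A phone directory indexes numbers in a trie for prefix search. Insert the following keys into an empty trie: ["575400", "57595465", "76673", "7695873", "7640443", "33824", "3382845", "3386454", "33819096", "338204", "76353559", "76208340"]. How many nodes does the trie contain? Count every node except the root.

Insert word by word; a character creates a node only if that edge doesn't already exist:
  "575400" → 6 new (5, 7, 5, 4, 0, 0)
  "57595465" → prefix "575" already present; 5 new (9, 5, 4, 6, 5)
  "76673" → 5 new (7, 6, 6, 7, 3)
  "7695873" → prefix "76" already present; 5 new (9, 5, 8, 7, 3)
  "7640443" → prefix "76" already present; 5 new (4, 0, 4, 4, 3)
  "33824" → 5 new (3, 3, 8, 2, 4)
  "3382845" → prefix "3382" already present; 3 new (8, 4, 5)
  "3386454" → prefix "338" already present; 4 new (6, 4, 5, 4)
  "33819096" → prefix "338" already present; 5 new (1, 9, 0, 9, 6)
  "338204" → prefix "3382" already present; 2 new (0, 4)
  "76353559" → prefix "76" already present; 6 new (3, 5, 3, 5, 5, 9)
  "76208340" → prefix "76" already present; 6 new (2, 0, 8, 3, 4, 0)
Total nodes = 6 + 5 + 5 + 5 + 5 + 5 + 3 + 4 + 5 + 2 + 6 + 6 = 57

57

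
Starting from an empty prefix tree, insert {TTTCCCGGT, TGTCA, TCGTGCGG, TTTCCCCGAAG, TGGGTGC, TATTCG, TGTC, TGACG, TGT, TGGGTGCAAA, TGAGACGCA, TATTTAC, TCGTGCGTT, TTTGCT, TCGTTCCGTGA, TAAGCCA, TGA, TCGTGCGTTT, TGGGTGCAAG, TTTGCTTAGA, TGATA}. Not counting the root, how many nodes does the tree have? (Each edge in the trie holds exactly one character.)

Count nodes per top-level branch (shared prefixes stored once):
  'T'-branch (TAAGCCA, TATTCG, TATTTAC, TCGTGCGG, TCGTGCGTT, TCGTGCGTTT, TCGTTCCGTGA, TGA, TGACG, TGAGACGCA, TGATA, TGGGTGC, TGGGTGCAAA, TGGGTGCAAG, TGT, TGTC, TGTCA, TTTCCCCGAAG, TTTCCCGGT, TTTGCT, TTTGCTTAGA): 75 nodes
Sum: 75

75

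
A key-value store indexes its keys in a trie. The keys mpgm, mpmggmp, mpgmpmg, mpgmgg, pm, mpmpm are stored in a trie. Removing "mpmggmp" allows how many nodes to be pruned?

A node on "mpmggmp"'s path can go only if nothing else ends at it or branches off below it.
The suffix "ggmp" (4 nodes) is used only by "mpmggmp"; the node for "mpm" still has the child "p", so pruning stops there.
Nodes removed: 4

4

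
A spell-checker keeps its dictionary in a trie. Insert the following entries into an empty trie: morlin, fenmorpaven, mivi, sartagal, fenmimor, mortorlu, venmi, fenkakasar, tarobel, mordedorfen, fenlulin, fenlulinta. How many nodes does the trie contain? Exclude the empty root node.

For each word, the new-node count is its length minus the longest prefix already in the trie:
  "morlin" → 6 new (m, o, r, l, i, n)
  "fenmorpaven" → 11 new (f, e, n, m, o, r, p, a, v, e, n)
  "mivi" → prefix "m" already present; 3 new (i, v, i)
  "sartagal" → 8 new (s, a, r, t, a, g, a, l)
  "fenmimor" → prefix "fenm" already present; 4 new (i, m, o, r)
  "mortorlu" → prefix "mor" already present; 5 new (t, o, r, l, u)
  "venmi" → 5 new (v, e, n, m, i)
  "fenkakasar" → prefix "fen" already present; 7 new (k, a, k, a, s, a, r)
  "tarobel" → 7 new (t, a, r, o, b, e, l)
  "mordedorfen" → prefix "mor" already present; 8 new (d, e, d, o, r, f, e, n)
  "fenlulin" → prefix "fen" already present; 5 new (l, u, l, i, n)
  "fenlulinta" → prefix "fenlulin" already present; 2 new (t, a)
Total nodes = 6 + 11 + 3 + 8 + 4 + 5 + 5 + 7 + 7 + 8 + 5 + 2 = 71

71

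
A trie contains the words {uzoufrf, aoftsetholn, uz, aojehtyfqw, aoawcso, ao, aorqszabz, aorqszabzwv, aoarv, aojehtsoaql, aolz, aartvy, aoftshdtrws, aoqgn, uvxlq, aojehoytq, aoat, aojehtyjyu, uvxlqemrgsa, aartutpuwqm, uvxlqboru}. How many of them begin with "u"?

Traverse to the node for "u", then collect every word in that subtree.
Words under "u": uvxlq, uvxlqboru, uvxlqemrgsa, uz, uzoufrf
Count: 5

5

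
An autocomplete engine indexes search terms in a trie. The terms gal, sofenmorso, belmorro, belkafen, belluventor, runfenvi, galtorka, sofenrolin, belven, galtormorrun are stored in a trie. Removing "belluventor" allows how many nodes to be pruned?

8

Walk "belluventor" from the leaf back toward the root, removing each node that no remaining word uses.
The suffix "luventor" (8 nodes) is used only by "belluventor"; the node for "bel" still has the child "m", so pruning stops there.
Nodes removed: 8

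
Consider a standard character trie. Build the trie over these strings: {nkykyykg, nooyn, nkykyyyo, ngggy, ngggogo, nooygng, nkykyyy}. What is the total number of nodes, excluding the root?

24

Trie structure (* marks end of a word):
(root)
└─ n
   ├─ g
   │  └─ g
   │     └─ g
   │        ├─ o
   │        │  └─ g
   │        │     └─ o *
   │        └─ y *
   ├─ k
   │  └─ y
   │     └─ k
   │        └─ y
   │           └─ y
   │              ├─ k
   │              │  └─ g *
   │              └─ y *
   │                 └─ o *
   └─ o
      └─ o
         └─ y
            ├─ g
            │  └─ n
            │     └─ g *
            └─ n *
Counting every labelled node above: 24.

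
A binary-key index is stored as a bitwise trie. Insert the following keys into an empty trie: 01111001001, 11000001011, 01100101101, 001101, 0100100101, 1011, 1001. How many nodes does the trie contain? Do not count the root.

Insert word by word; a character creates a node only if that edge doesn't already exist:
  "01111001001" → 11 new (0, 1, 1, 1, 1, 0, 0, 1, 0, 0, 1)
  "11000001011" → 11 new (1, 1, 0, 0, 0, 0, 0, 1, 0, 1, 1)
  "01100101101" → prefix "011" already present; 8 new (0, 0, 1, 0, 1, 1, 0, 1)
  "001101" → prefix "0" already present; 5 new (0, 1, 1, 0, 1)
  "0100100101" → prefix "01" already present; 8 new (0, 0, 1, 0, 0, 1, 0, 1)
  "1011" → prefix "1" already present; 3 new (0, 1, 1)
  "1001" → prefix "10" already present; 2 new (0, 1)
Total nodes = 11 + 11 + 8 + 5 + 8 + 3 + 2 = 48

48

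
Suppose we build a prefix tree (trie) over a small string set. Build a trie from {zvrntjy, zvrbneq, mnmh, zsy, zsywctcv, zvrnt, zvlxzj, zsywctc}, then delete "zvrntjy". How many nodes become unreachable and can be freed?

Walk "zvrntjy" from the leaf back toward the root, removing each node that no remaining word uses.
The suffix "jy" (2 nodes) is used only by "zvrntjy"; "zvrnt" is itself a stored word, so pruning stops there.
Nodes removed: 2

2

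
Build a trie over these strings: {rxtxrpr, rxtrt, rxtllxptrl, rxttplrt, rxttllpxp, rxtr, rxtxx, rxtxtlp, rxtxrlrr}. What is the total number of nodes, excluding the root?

Trace insertions, counting only characters that open a new branch:
  "rxtxrpr" → 7 new (r, x, t, x, r, p, r)
  "rxtrt" → prefix "rxt" already present; 2 new (r, t)
  "rxtllxptrl" → prefix "rxt" already present; 7 new (l, l, x, p, t, r, l)
  "rxttplrt" → prefix "rxt" already present; 5 new (t, p, l, r, t)
  "rxttllpxp" → prefix "rxtt" already present; 5 new (l, l, p, x, p)
  "rxtr" → prefix "rxtr" already present; 0 new (none)
  "rxtxx" → prefix "rxtx" already present; 1 new (x)
  "rxtxtlp" → prefix "rxtx" already present; 3 new (t, l, p)
  "rxtxrlrr" → prefix "rxtxr" already present; 3 new (l, r, r)
Total nodes = 7 + 2 + 7 + 5 + 5 + 0 + 1 + 3 + 3 = 33

33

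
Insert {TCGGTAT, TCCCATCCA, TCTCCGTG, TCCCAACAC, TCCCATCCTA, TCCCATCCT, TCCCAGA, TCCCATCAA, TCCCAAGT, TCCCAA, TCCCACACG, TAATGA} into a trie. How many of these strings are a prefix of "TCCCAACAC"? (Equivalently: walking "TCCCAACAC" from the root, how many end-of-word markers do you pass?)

Walk "TCCCAACAC" from the root; an end-of-word marker is hit whenever a stored word is a prefix of "TCCCAACAC".
Prefixes of the query that are stored words: "TCCCAA", "TCCCAACAC"
Count: 2

2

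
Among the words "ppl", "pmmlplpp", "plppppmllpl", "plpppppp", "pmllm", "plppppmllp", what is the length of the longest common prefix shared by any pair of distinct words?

10

Look for the deepest trie node that still has at least two words in its subtree.
"plppppmllp" and "plppppmllpl" agree on "plppppmllp" (10 characters) before diverging; nothing deeper is shared.
Longest shared-prefix length: 10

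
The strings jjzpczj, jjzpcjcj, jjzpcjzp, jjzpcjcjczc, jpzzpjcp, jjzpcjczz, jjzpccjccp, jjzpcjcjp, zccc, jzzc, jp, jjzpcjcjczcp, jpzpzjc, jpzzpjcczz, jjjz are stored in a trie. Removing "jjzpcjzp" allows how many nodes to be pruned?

2

After clearing the end-marker at "jjzpcjzp", prune upward until reaching a node still needed by another word.
The suffix "zp" (2 nodes) is used only by "jjzpcjzp"; the node for "jjzpcj" still has the child "c", so pruning stops there.
Nodes removed: 2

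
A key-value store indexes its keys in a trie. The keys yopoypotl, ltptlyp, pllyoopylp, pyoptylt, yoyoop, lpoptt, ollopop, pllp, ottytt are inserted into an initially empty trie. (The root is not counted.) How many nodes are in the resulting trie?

55

Insert word by word; a character creates a node only if that edge doesn't already exist:
  "yopoypotl" → 9 new (y, o, p, o, y, p, o, t, l)
  "ltptlyp" → 7 new (l, t, p, t, l, y, p)
  "pllyoopylp" → 10 new (p, l, l, y, o, o, p, y, l, p)
  "pyoptylt" → prefix "p" already present; 7 new (y, o, p, t, y, l, t)
  "yoyoop" → prefix "yo" already present; 4 new (y, o, o, p)
  "lpoptt" → prefix "l" already present; 5 new (p, o, p, t, t)
  "ollopop" → 7 new (o, l, l, o, p, o, p)
  "pllp" → prefix "pll" already present; 1 new (p)
  "ottytt" → prefix "o" already present; 5 new (t, t, y, t, t)
Total nodes = 9 + 7 + 10 + 7 + 4 + 5 + 7 + 1 + 5 = 55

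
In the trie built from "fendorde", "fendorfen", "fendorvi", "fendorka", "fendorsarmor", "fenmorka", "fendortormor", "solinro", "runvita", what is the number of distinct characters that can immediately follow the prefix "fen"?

Follow the path "fen" to its node, then look at its outgoing edges.
Characters that immediately follow "fen" among the stored strings: {d, m}.
That node has 2 child edges.

2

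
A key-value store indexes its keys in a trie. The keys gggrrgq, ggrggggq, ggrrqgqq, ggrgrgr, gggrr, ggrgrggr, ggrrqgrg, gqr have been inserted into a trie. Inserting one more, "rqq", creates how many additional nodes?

3

Nothing in the trie begins with "r"; the whole of "rqq" is new.
3 − 0 = 3 new nodes.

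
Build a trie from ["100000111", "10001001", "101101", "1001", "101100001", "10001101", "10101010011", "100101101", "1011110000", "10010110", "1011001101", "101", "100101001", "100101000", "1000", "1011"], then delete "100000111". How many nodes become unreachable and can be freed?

5

After clearing the end-marker at "100000111", prune upward until reaching a node still needed by another word.
The suffix "00111" (5 nodes) is used only by "100000111"; the node for "1000" still has the child "1", so pruning stops there.
Nodes removed: 5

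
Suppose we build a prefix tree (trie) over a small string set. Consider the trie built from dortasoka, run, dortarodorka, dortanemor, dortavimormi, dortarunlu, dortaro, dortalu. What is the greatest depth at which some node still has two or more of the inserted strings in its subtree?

Look for the deepest trie node that still has at least two words in its subtree.
e.g. "dortaro" and "dortarodorka" share the prefix "dortaro" of length 7; no pair shares a longer one.
Longest shared-prefix length: 7

7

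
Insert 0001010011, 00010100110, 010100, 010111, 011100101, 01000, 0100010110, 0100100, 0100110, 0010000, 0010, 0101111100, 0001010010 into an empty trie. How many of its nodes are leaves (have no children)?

9

Leaves are exactly the stored words that no other stored word extends.
Those words: "0001010010", "00010100110", "0010000", "0100010110", "0100100", "0100110", "010100", "0101111100", "011100101"
Leaf count: 9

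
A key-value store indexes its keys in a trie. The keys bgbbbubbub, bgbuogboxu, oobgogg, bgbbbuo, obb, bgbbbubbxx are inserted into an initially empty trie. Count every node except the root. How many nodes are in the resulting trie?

Trie structure (* marks end of a word):
(root)
├─ b
│  └─ g
│     └─ b
│        ├─ b
│        │  └─ b
│        │     └─ u
│        │        ├─ b
│        │        │  └─ b
│        │        │     ├─ u
│        │        │     │  └─ b *
│        │        │     └─ x
│        │        │        └─ x *
│        │        └─ o *
│        └─ u
│           └─ o
│              └─ g
│                 └─ b
│                    └─ o
│                       └─ x
│                          └─ u *
└─ o
   ├─ b
   │  └─ b *
   └─ o
      └─ b
         └─ g
            └─ o
               └─ g
                  └─ g *
Counting every labelled node above: 29.

29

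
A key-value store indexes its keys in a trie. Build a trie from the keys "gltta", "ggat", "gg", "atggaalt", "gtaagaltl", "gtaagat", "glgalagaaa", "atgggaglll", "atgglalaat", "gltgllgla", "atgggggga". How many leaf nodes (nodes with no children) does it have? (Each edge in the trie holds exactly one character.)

Leaves are exactly the stored words that no other stored word extends.
Those words: "atggaalt", "atgggaglll", "atgggggga", "atgglalaat", "ggat", "glgalagaaa", "gltgllgla", "gltta", "gtaagaltl", "gtaagat"
Leaf count: 10

10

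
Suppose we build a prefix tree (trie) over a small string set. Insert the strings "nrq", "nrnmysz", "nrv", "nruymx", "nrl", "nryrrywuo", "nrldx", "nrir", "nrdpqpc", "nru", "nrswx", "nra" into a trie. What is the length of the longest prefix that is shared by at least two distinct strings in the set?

3

Equivalently: take the maximum, over all pairs, of their longest common prefix length.
e.g. "nrl" and "nrldx" share the prefix "nrl" of length 3; no pair shares a longer one.
Longest shared-prefix length: 3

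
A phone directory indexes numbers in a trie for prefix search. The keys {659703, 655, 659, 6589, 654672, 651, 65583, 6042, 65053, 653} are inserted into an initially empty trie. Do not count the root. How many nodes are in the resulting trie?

Trace insertions, counting only characters that open a new branch:
  "659703" → 6 new (6, 5, 9, 7, 0, 3)
  "655" → prefix "65" already present; 1 new (5)
  "659" → prefix "659" already present; 0 new (none)
  "6589" → prefix "65" already present; 2 new (8, 9)
  "654672" → prefix "65" already present; 4 new (4, 6, 7, 2)
  "651" → prefix "65" already present; 1 new (1)
  "65583" → prefix "655" already present; 2 new (8, 3)
  "6042" → prefix "6" already present; 3 new (0, 4, 2)
  "65053" → prefix "65" already present; 3 new (0, 5, 3)
  "653" → prefix "65" already present; 1 new (3)
Total nodes = 6 + 1 + 0 + 2 + 4 + 1 + 2 + 3 + 3 + 1 = 23

23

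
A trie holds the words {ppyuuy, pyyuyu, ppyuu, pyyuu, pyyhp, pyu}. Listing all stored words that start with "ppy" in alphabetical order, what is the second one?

ppyuuy

Words with prefix "ppy", in lexicographic order: "ppyuu", "ppyuuy"
The 2nd is ppyuuy.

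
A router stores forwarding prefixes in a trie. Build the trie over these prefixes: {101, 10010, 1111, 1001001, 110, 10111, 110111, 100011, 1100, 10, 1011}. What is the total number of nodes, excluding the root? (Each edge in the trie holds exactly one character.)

21

For each word, the new-node count is its length minus the longest prefix already in the trie:
  "101" → 3 new (1, 0, 1)
  "10010" → prefix "10" already present; 3 new (0, 1, 0)
  "1111" → prefix "1" already present; 3 new (1, 1, 1)
  "1001001" → prefix "10010" already present; 2 new (0, 1)
  "110" → prefix "11" already present; 1 new (0)
  "10111" → prefix "101" already present; 2 new (1, 1)
  "110111" → prefix "110" already present; 3 new (1, 1, 1)
  "100011" → prefix "100" already present; 3 new (0, 1, 1)
  "1100" → prefix "110" already present; 1 new (0)
  "10" → prefix "10" already present; 0 new (none)
  "1011" → prefix "1011" already present; 0 new (none)
Total nodes = 3 + 3 + 3 + 2 + 1 + 2 + 3 + 3 + 1 + 0 + 0 = 21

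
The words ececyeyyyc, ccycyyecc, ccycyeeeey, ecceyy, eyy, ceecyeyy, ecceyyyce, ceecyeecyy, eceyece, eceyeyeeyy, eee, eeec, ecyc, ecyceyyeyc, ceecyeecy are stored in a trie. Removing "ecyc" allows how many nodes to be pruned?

After clearing the end-marker at "ecyc", prune upward until reaching a node still needed by another word.
Every node on "ecyc" is still needed (e.g. by "ecyceyyeyc"), so nothing is freed.
Nodes removed: 0

0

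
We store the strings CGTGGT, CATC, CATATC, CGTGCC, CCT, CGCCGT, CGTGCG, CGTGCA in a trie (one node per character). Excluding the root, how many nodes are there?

Count nodes per top-level branch (shared prefixes stored once):
  'C'-branch (CATATC, CATC, CCT, CGCCGT, CGTGCA, CGTGCC, CGTGCG, CGTGGT): 22 nodes
Sum: 22

22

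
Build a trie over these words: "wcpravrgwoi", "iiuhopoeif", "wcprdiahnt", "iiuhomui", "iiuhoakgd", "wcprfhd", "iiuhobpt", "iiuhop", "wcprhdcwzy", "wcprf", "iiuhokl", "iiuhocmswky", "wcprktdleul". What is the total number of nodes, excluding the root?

61

Insert word by word; a character creates a node only if that edge doesn't already exist:
  "wcpravrgwoi" → 11 new (w, c, p, r, a, v, r, g, w, o, i)
  "iiuhopoeif" → 10 new (i, i, u, h, o, p, o, e, i, f)
  "wcprdiahnt" → prefix "wcpr" already present; 6 new (d, i, a, h, n, t)
  "iiuhomui" → prefix "iiuho" already present; 3 new (m, u, i)
  "iiuhoakgd" → prefix "iiuho" already present; 4 new (a, k, g, d)
  "wcprfhd" → prefix "wcpr" already present; 3 new (f, h, d)
  "iiuhobpt" → prefix "iiuho" already present; 3 new (b, p, t)
  "iiuhop" → prefix "iiuhop" already present; 0 new (none)
  "wcprhdcwzy" → prefix "wcpr" already present; 6 new (h, d, c, w, z, y)
  "wcprf" → prefix "wcprf" already present; 0 new (none)
  "iiuhokl" → prefix "iiuho" already present; 2 new (k, l)
  "iiuhocmswky" → prefix "iiuho" already present; 6 new (c, m, s, w, k, y)
  "wcprktdleul" → prefix "wcpr" already present; 7 new (k, t, d, l, e, u, l)
Total nodes = 11 + 10 + 6 + 3 + 4 + 3 + 3 + 0 + 6 + 0 + 2 + 6 + 7 = 61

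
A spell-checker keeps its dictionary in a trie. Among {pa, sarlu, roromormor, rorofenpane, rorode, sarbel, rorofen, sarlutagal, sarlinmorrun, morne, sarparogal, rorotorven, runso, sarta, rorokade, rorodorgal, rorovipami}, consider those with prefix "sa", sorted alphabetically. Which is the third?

DFS of the "sa" subtree visits, in order: "sarbel", "sarlinmorrun", "sarlu", "sarlutagal", "sarparogal", "sarta"
The 3rd is sarlu.

sarlu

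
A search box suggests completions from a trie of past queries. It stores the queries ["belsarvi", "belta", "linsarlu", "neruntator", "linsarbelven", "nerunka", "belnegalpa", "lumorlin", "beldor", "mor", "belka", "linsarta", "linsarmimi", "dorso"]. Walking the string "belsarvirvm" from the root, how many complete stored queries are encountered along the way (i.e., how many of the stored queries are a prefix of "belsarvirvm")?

Walk "belsarvirvm" from the root; an end-of-word marker is hit whenever a stored word is a prefix of "belsarvirvm".
Prefixes of the query that are stored words: "belsarvi"
Count: 1

1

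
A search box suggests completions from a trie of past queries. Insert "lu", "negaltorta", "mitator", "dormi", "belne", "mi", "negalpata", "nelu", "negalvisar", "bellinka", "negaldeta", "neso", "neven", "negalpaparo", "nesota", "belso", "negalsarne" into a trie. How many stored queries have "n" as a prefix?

Traverse to the node for "n", then collect every word in that subtree.
Matches: "negaldeta", "negalpaparo", "negalpata", "negalsarne", "negaltorta", "negalvisar", "nelu", "neso", "nesota", "neven"
Count: 10

10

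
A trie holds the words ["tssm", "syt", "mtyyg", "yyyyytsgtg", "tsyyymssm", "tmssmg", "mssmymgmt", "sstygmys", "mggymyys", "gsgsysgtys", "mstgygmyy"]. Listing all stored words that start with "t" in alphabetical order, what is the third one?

Filter for "t…" and sort: "tmssmg", "tssm", "tsyyymssm"
The 3rd is tsyyymssm.

tsyyymssm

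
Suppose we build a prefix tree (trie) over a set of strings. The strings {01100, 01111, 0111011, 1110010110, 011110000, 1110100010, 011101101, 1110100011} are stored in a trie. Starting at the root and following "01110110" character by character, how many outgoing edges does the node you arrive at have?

1

Follow the path "01110110" to its node, then look at its outgoing edges.
Characters that immediately follow "01110110" among the stored strings: {1}.
That node has 1 child edge.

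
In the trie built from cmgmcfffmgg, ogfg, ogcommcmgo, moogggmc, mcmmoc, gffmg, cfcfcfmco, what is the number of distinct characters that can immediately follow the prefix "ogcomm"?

Follow the path "ogcomm" to its node, then look at its outgoing edges.
Characters that immediately follow "ogcomm" among the stored strings: {c}.
That node has 1 child edge.

1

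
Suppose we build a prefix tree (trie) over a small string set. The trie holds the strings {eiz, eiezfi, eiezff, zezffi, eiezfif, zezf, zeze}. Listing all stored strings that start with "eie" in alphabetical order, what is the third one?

eiezfif

DFS of the "eie" subtree visits, in order: "eiezff", "eiezfi", "eiezfif"
Position 3: eiezfif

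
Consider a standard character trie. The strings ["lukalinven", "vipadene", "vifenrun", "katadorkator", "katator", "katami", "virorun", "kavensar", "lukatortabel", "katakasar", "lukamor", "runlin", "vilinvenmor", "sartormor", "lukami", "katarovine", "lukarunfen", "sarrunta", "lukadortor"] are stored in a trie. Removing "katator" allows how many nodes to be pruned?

3

After clearing the end-marker at "katator", prune upward until reaching a node still needed by another word.
The suffix "tor" (3 nodes) is used only by "katator"; the node for "kata" still has the child "d", so pruning stops there.
Nodes removed: 3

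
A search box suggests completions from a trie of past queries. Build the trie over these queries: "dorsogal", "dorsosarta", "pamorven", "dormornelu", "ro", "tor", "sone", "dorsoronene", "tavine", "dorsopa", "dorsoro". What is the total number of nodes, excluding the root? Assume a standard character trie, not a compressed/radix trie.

50

Insert word by word; a character creates a node only if that edge doesn't already exist:
  "dorsogal" → 8 new (d, o, r, s, o, g, a, l)
  "dorsosarta" → prefix "dorso" already present; 5 new (s, a, r, t, a)
  "pamorven" → 8 new (p, a, m, o, r, v, e, n)
  "dormornelu" → prefix "dor" already present; 7 new (m, o, r, n, e, l, u)
  "ro" → 2 new (r, o)
  "tor" → 3 new (t, o, r)
  "sone" → 4 new (s, o, n, e)
  "dorsoronene" → prefix "dorso" already present; 6 new (r, o, n, e, n, e)
  "tavine" → prefix "t" already present; 5 new (a, v, i, n, e)
  "dorsopa" → prefix "dorso" already present; 2 new (p, a)
  "dorsoro" → prefix "dorsoro" already present; 0 new (none)
Total nodes = 8 + 5 + 8 + 7 + 2 + 3 + 4 + 6 + 5 + 2 + 0 = 50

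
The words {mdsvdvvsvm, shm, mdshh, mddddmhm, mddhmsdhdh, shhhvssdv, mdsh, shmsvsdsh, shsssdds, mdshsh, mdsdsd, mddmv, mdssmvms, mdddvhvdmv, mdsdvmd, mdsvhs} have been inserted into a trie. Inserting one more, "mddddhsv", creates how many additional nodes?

"mdddd" is already a path in the trie; the remaining "hsv" must be added.
New nodes needed: |"mddddhsv"| − 5 = 8 − 5 = 3.

3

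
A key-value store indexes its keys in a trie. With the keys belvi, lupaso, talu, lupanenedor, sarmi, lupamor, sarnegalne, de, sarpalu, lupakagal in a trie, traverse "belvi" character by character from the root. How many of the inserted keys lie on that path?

1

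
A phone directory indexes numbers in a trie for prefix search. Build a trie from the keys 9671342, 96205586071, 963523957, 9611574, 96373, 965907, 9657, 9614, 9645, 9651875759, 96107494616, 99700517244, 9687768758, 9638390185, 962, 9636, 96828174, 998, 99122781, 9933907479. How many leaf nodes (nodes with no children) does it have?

A leaf is a node with no children — equivalently, the end of a word that is not a proper prefix of any other stored word.
Those words: "96107494616", "9611574", "9614", "96205586071", "963523957", "9636", "96373", "9638390185", "9645", "9651875759", "9657", "965907", "9671342", "96828174", "9687768758", "99122781", "9933907479", "99700517244", "998"
Leaf count: 19

19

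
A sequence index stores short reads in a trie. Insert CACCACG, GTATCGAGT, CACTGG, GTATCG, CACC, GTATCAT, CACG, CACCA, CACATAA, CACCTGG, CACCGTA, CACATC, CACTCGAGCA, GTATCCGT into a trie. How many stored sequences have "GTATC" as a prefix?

4

Filter for entries beginning with "GTATC":
Words under "GTATC": GTATCAT, GTATCCGT, GTATCG, GTATCGAGT
Count: 4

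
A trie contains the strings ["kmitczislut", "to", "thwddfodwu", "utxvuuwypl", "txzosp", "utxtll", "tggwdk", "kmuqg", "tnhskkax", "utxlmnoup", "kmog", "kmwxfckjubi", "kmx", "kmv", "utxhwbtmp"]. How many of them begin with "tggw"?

Filter for entries beginning with "tggw":
Words under "tggw": tggwdk
Count: 1

1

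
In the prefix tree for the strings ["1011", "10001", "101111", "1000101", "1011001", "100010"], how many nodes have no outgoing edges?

3

Leaves are exactly the stored words that no other stored word extends.
Those words: "1000101", "1011001", "101111"
Leaf count: 3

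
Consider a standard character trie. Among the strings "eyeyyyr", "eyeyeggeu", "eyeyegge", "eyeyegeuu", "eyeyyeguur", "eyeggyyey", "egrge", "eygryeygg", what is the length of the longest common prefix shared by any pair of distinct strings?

Look for the deepest trie node that still has at least two words in its subtree.
"eyeyegge" and "eyeyeggeu" agree on "eyeyegge" (8 characters) before diverging; nothing deeper is shared.
Longest shared-prefix length: 8

8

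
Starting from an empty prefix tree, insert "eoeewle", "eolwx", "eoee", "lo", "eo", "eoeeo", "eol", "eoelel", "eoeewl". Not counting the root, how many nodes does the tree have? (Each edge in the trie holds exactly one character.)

16

Count nodes per top-level branch (shared prefixes stored once):
  'e'-branch (eo, eoee, eoeeo, eoeewl, eoeewle, eoelel, eol, eolwx): 14 nodes
  'l'-branch (lo): 2 nodes
Sum: 16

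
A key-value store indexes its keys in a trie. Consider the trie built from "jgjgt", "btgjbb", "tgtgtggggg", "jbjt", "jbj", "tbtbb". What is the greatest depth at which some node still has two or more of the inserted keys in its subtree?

3

Equivalently: take the maximum, over all pairs, of their longest common prefix length.
"jbj" and "jbjt" agree on "jbj" (3 characters) before diverging; nothing deeper is shared.
Longest shared-prefix length: 3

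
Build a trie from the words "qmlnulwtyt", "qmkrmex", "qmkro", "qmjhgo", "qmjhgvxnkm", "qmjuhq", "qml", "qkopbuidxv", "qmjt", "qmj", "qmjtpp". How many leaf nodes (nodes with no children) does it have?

Leaves are exactly the stored words that no other stored word extends.
Those words: "qkopbuidxv", "qmjhgo", "qmjhgvxnkm", "qmjtpp", "qmjuhq", "qmkrmex", "qmkro", "qmlnulwtyt"
Leaf count: 8

8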